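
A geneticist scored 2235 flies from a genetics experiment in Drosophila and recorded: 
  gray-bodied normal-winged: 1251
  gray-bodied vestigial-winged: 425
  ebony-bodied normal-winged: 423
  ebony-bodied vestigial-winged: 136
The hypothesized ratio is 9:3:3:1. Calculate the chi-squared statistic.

The 9:3:3:1 ratio has 16 parts, so with N = 2235 the expected counts are:
  gray-bodied normal-winged: 2235 × 9/16 = 1257.1875
  gray-bodied vestigial-winged: 2235 × 3/16 = 419.0625
  ebony-bodied normal-winged: 2235 × 3/16 = 419.0625
  ebony-bodied vestigial-winged: 2235 × 1/16 = 139.6875
χ² = Σ (O − E)² / E
  gray-bodied normal-winged: (1251 − 1257.1875)² / 1257.1875 = 0.0305
  gray-bodied vestigial-winged: (425 − 419.0625)² / 419.0625 = 0.0841
  ebony-bodied normal-winged: (423 − 419.0625)² / 419.0625 = 0.0370
  ebony-bodied vestigial-winged: (136 − 139.6875)² / 139.6875 = 0.0973
χ² = 0.0305 + 0.0841 + 0.0370 + 0.0973 = 0.2489 ≈ 0.249

0.249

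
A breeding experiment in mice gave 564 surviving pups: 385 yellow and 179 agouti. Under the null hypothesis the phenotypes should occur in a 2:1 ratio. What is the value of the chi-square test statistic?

The 2:1 ratio has 3 parts, so with N = 564 the expected counts are:
  yellow: 564 × 2/3 = 376
  agouti: 564 × 1/3 = 188
χ² = Σ (O − E)² / E
  yellow: (385 − 376)² / 376 = 0.2154
  agouti: (179 − 188)² / 188 = 0.4309
χ² = 0.2154 + 0.4309 = 0.6463 ≈ 0.646

0.646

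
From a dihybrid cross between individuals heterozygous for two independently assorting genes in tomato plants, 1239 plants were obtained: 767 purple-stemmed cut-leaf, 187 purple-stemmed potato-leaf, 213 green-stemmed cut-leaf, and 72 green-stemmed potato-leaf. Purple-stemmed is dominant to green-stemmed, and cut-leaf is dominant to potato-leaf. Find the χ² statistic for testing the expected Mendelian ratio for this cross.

A dihybrid F₂ with independent assortment and complete dominance at both loci gives a 9:3:3:1 phenotypic ratio.
Under the 9:3:3:1 hypothesis (Σ ratio = 16, N = 1239):
  purple-stemmed cut-leaf: 1239 × 9/16 = 696.9375
  purple-stemmed potato-leaf: 1239 × 3/16 = 232.3125
  green-stemmed cut-leaf: 1239 × 3/16 = 232.3125
  green-stemmed potato-leaf: 1239 × 1/16 = 77.4375
χ² = Σ (O − E)² / E
  purple-stemmed cut-leaf: (767 − 696.9375)² / 696.9375 = 7.0433
  purple-stemmed potato-leaf: (187 − 232.3125)² / 232.3125 = 8.8382
  green-stemmed cut-leaf: (213 − 232.3125)² / 232.3125 = 1.6055
  green-stemmed potato-leaf: (72 − 77.4375)² / 77.4375 = 0.3818
χ² = 7.0433 + 8.8382 + 1.6055 + 0.3818 = 17.8688 ≈ 17.869

17.869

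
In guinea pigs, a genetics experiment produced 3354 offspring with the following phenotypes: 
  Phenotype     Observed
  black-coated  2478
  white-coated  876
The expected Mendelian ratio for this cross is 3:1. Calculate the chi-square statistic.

Expected counts for N = 3354 under a 3:1 ratio (total parts = 4):
  black-coated: 3354 × 3/4 = 2515.5
  white-coated: 3354 × 1/4 = 838.5
χ² = Σ (O − E)² / E
  black-coated: (2478 − 2515.5)² / 2515.5 = 0.5590
  white-coated: (876 − 838.5)² / 838.5 = 1.6771
χ² = 0.5590 + 1.6771 = 2.2361 ≈ 2.236

2.236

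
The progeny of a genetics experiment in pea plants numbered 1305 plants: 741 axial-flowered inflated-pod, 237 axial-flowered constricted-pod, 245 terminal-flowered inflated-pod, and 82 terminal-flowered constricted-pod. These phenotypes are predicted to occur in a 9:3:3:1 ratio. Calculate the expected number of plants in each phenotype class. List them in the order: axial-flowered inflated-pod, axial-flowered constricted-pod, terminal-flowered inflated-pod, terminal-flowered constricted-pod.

Total ratio parts = 16. Expected numbers out of 1305:
  axial-flowered inflated-pod: 1305 × 9/16 = 734.0625
  axial-flowered constricted-pod: 1305 × 3/16 = 244.6875
  terminal-flowered inflated-pod: 1305 × 3/16 = 244.6875
  terminal-flowered constricted-pod: 1305 × 1/16 = 81.5625

734.0625, 244.6875, 244.6875, 81.5625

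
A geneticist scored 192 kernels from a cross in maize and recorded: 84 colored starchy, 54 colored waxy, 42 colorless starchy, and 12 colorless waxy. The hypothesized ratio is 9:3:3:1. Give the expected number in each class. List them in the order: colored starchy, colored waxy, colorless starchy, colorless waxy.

108, 36, 36, 12

Total ratio parts = 16. Expected numbers out of 192:
  colored starchy: 192 × 9/16 = 108
  colored waxy: 192 × 3/16 = 36
  colorless starchy: 192 × 3/16 = 36
  colorless waxy: 192 × 1/16 = 12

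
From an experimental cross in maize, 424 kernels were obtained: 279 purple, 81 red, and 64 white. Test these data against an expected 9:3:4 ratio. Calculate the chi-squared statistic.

23.547

The 9:3:4 ratio has 16 parts, so with N = 424 the expected counts are:
  purple: 424 × 9/16 = 238.5
  red: 424 × 3/16 = 79.5
  white: 424 × 4/16 = 106
χ² = Σ (O − E)² / E
  purple: (279 − 238.5)² / 238.5 = 6.8774
  red: (81 − 79.5)² / 79.5 = 0.0283
  white: (64 − 106)² / 106 = 16.6415
χ² = 6.8774 + 0.0283 + 16.6415 = 23.5472 ≈ 23.547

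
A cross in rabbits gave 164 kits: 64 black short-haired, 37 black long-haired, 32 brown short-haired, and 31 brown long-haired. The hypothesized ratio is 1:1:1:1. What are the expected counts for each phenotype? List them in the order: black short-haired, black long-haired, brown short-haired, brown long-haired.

Expected counts for N = 164 under a 1:1:1:1 ratio (total parts = 4):
  black short-haired: 164 × 1/4 = 41
  black long-haired: 164 × 1/4 = 41
  brown short-haired: 164 × 1/4 = 41
  brown long-haired: 164 × 1/4 = 41

41, 41, 41, 41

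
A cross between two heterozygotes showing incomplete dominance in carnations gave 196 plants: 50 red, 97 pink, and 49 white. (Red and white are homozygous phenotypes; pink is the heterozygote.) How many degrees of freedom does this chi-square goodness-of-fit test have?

2

With incomplete dominance, a heterozygote × heterozygote cross gives a 1:2:1 phenotypic ratio.
A goodness-of-fit test with 3 phenotype classes has df = 3 − 1 = 2.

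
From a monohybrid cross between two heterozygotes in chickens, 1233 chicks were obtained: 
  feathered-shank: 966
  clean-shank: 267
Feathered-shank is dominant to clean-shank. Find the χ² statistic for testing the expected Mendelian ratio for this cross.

7.360

For a monohybrid cross between heterozygotes with complete dominance, the expected phenotypic ratio is 3:1.
Total ratio parts = 4. Expected numbers out of 1233:
  feathered-shank: 1233 × 3/4 = 924.75
  clean-shank: 1233 × 1/4 = 308.25
χ² = Σ (O − E)² / E
  feathered-shank: (966 − 924.75)² / 924.75 = 1.8400
  clean-shank: (267 − 308.25)² / 308.25 = 5.5201
χ² = 1.8400 + 5.5201 = 7.3601 ≈ 7.360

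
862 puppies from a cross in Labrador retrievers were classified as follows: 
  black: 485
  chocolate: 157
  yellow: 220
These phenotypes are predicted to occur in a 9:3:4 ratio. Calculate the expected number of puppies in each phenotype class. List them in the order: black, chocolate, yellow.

Under the 9:3:4 hypothesis (Σ ratio = 16, N = 862):
  black: 862 × 9/16 = 484.875
  chocolate: 862 × 3/16 = 161.625
  yellow: 862 × 4/16 = 215.5

484.875, 161.625, 215.5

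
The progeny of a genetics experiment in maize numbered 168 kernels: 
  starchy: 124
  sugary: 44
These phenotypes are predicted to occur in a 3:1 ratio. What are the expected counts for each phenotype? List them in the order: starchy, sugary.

126, 42

Under the 3:1 hypothesis (Σ ratio = 4, N = 168):
  starchy: 168 × 3/4 = 126
  sugary: 168 × 1/4 = 42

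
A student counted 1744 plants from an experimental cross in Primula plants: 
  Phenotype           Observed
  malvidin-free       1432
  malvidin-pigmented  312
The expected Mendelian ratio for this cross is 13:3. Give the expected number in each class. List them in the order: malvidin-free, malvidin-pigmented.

Expected counts for N = 1744 under a 13:3 ratio (total parts = 16):
  malvidin-free: 1744 × 13/16 = 1417
  malvidin-pigmented: 1744 × 3/16 = 327

1417, 327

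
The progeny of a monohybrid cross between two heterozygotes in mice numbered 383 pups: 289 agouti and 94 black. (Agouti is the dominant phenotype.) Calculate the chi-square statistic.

For a monohybrid cross between heterozygotes with complete dominance, the expected phenotypic ratio is 3:1.
The 3:1 ratio has 4 parts, so with N = 383 the expected counts are:
  agouti: 383 × 3/4 = 287.25
  black: 383 × 1/4 = 95.75
χ² = Σ (O − E)² / E
  agouti: (289 − 287.25)² / 287.25 = 0.0107
  black: (94 − 95.75)² / 95.75 = 0.0320
χ² = 0.0107 + 0.0320 = 0.0427 ≈ 0.043

0.043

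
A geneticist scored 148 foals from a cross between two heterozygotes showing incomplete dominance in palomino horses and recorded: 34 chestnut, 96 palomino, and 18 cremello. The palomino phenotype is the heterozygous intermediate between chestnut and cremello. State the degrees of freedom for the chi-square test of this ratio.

With incomplete dominance, a heterozygote × heterozygote cross gives a 1:2:1 phenotypic ratio.
A goodness-of-fit test with 3 phenotype classes has df = 3 − 1 = 2.

2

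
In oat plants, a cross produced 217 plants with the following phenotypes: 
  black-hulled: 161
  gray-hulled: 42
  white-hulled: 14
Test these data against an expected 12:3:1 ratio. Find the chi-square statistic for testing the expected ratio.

The 12:3:1 ratio has 16 parts, so with N = 217 the expected counts are:
  black-hulled: 217 × 12/16 = 162.75
  gray-hulled: 217 × 3/16 = 40.6875
  white-hulled: 217 × 1/16 = 13.5625
χ² = Σ (O − E)² / E
  black-hulled: (161 − 162.75)² / 162.75 = 0.0188
  gray-hulled: (42 − 40.6875)² / 40.6875 = 0.0423
  white-hulled: (14 − 13.5625)² / 13.5625 = 0.0141
χ² = 0.0188 + 0.0423 + 0.0141 = 0.0752 ≈ 0.075

0.075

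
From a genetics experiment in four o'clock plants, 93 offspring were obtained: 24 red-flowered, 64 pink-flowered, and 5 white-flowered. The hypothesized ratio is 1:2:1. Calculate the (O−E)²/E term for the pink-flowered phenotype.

6.586

Total ratio parts = 4. Expected numbers out of 93:
  red-flowered: 93 × 1/4 = 23.25
  pink-flowered: 93 × 2/4 = 46.5
  white-flowered: 93 × 1/4 = 23.25
Contribution of pink-flowered: (64 − 46.5)² / 46.5 = 6.5860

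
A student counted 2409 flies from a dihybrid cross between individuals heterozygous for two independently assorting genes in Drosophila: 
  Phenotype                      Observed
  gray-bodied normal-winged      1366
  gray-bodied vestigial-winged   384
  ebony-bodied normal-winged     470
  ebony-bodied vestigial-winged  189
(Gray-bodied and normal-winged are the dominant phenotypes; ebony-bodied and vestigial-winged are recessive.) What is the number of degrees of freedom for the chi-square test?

A dihybrid F₂ with independent assortment and complete dominance at both loci gives a 9:3:3:1 phenotypic ratio.
A goodness-of-fit test with 4 phenotype classes has df = 4 − 1 = 3.

3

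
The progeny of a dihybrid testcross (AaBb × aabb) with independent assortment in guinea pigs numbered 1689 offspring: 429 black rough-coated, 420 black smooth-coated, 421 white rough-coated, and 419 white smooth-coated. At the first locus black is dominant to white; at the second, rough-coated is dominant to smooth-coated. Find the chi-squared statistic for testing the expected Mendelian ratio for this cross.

0.149

A dihybrid testcross with independent assortment gives a 1:1:1:1 ratio.
Under the 1:1:1:1 hypothesis (Σ ratio = 4, N = 1689):
  black rough-coated: 1689 × 1/4 = 422.25
  black smooth-coated: 1689 × 1/4 = 422.25
  white rough-coated: 1689 × 1/4 = 422.25
  white smooth-coated: 1689 × 1/4 = 422.25
χ² = Σ (O − E)² / E
  black rough-coated: (429 − 422.25)² / 422.25 = 0.1079
  black smooth-coated: (420 − 422.25)² / 422.25 = 0.0120
  white rough-coated: (421 − 422.25)² / 422.25 = 0.0037
  white smooth-coated: (419 − 422.25)² / 422.25 = 0.0250
χ² = 0.1079 + 0.0120 + 0.0037 + 0.0250 = 0.1486 ≈ 0.149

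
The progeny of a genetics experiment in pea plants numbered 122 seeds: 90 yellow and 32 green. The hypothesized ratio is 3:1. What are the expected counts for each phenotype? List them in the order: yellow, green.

91.5, 30.5

The 3:1 ratio has 4 parts, so with N = 122 the expected counts are:
  yellow: 122 × 3/4 = 91.5
  green: 122 × 1/4 = 30.5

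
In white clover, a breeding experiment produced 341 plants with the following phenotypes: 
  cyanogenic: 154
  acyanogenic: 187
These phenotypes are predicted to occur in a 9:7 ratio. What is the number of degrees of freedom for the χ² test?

A goodness-of-fit test with 2 phenotype classes has df = 2 − 1 = 1.

1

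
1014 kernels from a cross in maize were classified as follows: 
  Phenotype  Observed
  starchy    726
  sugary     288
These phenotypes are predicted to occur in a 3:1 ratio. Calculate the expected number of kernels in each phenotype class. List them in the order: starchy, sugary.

760.5, 253.5

Total ratio parts = 4. Expected numbers out of 1014:
  starchy: 1014 × 3/4 = 760.5
  sugary: 1014 × 1/4 = 253.5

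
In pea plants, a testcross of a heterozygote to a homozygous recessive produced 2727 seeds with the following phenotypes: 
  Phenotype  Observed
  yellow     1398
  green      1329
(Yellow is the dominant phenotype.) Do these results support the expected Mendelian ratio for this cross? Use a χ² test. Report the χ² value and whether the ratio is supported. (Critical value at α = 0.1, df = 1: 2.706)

A testcross of a heterozygote (Aa × aa) gives a 1:1 phenotypic ratio.
Expected counts for N = 2727 under a 1:1 ratio (total parts = 2):
  yellow: 2727 × 1/2 = 1363.5
  green: 2727 × 1/2 = 1363.5
χ² = Σ (O − E)² / E
  yellow: (1398 − 1363.5)² / 1363.5 = 0.8729
  green: (1329 − 1363.5)² / 1363.5 = 0.8729
χ² = 0.8729 + 0.8729 = 1.7458 ≈ 1.746
Degrees of freedom = 2 − 1 = 1; critical value at α = 0.1 is 2.706.
Since 1.746 < 2.706, we fail to reject the null hypothesis — the data are consistent with the 1:1 ratio.

1.746; consistent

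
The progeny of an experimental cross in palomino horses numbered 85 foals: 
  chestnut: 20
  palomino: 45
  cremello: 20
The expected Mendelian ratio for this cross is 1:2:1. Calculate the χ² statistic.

0.294

Total ratio parts = 4. Expected numbers out of 85:
  chestnut: 85 × 1/4 = 21.25
  palomino: 85 × 2/4 = 42.5
  cremello: 85 × 1/4 = 21.25
χ² = Σ (O − E)² / E
  chestnut: (20 − 21.25)² / 21.25 = 0.0735
  palomino: (45 − 42.5)² / 42.5 = 0.1471
  cremello: (20 − 21.25)² / 21.25 = 0.0735
χ² = 0.0735 + 0.1471 + 0.0735 = 0.2941 ≈ 0.294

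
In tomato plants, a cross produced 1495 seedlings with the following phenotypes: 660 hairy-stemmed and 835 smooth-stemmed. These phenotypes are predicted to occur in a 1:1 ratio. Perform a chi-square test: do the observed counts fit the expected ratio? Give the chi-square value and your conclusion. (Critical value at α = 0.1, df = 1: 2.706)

20.485; not consistent

Expected counts for N = 1495 under a 1:1 ratio (total parts = 2):
  hairy-stemmed: 1495 × 1/2 = 747.5
  smooth-stemmed: 1495 × 1/2 = 747.5
χ² = Σ (O − E)² / E
  hairy-stemmed: (660 − 747.5)² / 747.5 = 10.2425
  smooth-stemmed: (835 − 747.5)² / 747.5 = 10.2425
χ² = 10.2425 + 10.2425 = 20.485
Degrees of freedom = 2 − 1 = 1; critical value at α = 0.1 is 2.706.
Since 20.485 > 2.706, we reject the null hypothesis — the data do not fit the 1:1 ratio.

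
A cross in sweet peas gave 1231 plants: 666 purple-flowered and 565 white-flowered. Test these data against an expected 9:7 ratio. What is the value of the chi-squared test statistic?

Under the 9:7 hypothesis (Σ ratio = 16, N = 1231):
  purple-flowered: 1231 × 9/16 = 692.4375
  white-flowered: 1231 × 7/16 = 538.5625
χ² = Σ (O − E)² / E
  purple-flowered: (666 − 692.4375)² / 692.4375 = 1.0094
  white-flowered: (565 − 538.5625)² / 538.5625 = 1.2978
χ² = 1.0094 + 1.2978 = 2.3072 ≈ 2.307

2.307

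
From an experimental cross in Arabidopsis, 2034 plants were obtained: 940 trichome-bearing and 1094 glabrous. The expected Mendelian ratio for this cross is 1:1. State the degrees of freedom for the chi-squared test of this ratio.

A goodness-of-fit test with 2 phenotype classes has df = 2 − 1 = 1.

1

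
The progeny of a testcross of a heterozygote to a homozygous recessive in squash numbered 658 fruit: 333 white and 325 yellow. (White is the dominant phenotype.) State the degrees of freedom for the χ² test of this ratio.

1

A testcross of a heterozygote (Aa × aa) gives a 1:1 phenotypic ratio.
A goodness-of-fit test with 2 phenotype classes has df = 2 − 1 = 1.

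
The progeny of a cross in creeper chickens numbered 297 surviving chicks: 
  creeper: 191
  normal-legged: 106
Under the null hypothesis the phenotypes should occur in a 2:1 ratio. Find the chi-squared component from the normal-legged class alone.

0.495

Total ratio parts = 3. Expected numbers out of 297:
  creeper: 297 × 2/3 = 198
  normal-legged: 297 × 1/3 = 99
Contribution of normal-legged: (106 − 99)² / 99 = 0.4949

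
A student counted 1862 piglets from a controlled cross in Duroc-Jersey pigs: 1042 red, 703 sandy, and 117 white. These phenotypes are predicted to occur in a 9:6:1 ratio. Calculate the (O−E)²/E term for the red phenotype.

Total ratio parts = 16. Expected numbers out of 1862:
  red: 1862 × 9/16 = 1047.375
  sandy: 1862 × 6/16 = 698.25
  white: 1862 × 1/16 = 116.375
Contribution of red: (1042 − 1047.375)² / 1047.375 = 0.0276

0.028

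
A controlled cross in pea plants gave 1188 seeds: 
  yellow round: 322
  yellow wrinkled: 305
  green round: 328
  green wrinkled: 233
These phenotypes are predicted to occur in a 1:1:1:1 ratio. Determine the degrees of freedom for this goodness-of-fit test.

A goodness-of-fit test with 4 phenotype classes has df = 4 − 1 = 3.

3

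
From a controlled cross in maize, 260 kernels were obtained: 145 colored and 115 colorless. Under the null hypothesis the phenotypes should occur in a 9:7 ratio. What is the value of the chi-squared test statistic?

Expected counts for N = 260 under a 9:7 ratio (total parts = 16):
  colored: 260 × 9/16 = 146.25
  colorless: 260 × 7/16 = 113.75
χ² = Σ (O − E)² / E
  colored: (145 − 146.25)² / 146.25 = 0.0107
  colorless: (115 − 113.75)² / 113.75 = 0.0137
χ² = 0.0107 + 0.0137 = 0.0244 ≈ 0.024

0.024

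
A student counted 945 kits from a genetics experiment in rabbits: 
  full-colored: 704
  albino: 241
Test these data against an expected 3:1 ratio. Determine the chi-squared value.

Total ratio parts = 4. Expected numbers out of 945:
  full-colored: 945 × 3/4 = 708.75
  albino: 945 × 1/4 = 236.25
χ² = Σ (O − E)² / E
  full-colored: (704 − 708.75)² / 708.75 = 0.0318
  albino: (241 − 236.25)² / 236.25 = 0.0955
χ² = 0.0318 + 0.0955 = 0.1273 ≈ 0.127

0.127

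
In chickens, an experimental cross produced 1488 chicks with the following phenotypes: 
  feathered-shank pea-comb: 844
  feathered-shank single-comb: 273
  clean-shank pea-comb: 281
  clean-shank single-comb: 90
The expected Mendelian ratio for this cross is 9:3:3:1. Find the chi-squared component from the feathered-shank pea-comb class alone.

The 9:3:3:1 ratio has 16 parts, so with N = 1488 the expected counts are:
  feathered-shank pea-comb: 1488 × 9/16 = 837
  feathered-shank single-comb: 1488 × 3/16 = 279
  clean-shank pea-comb: 1488 × 3/16 = 279
  clean-shank single-comb: 1488 × 1/16 = 93
Contribution of feathered-shank pea-comb: (844 − 837)² / 837 = 0.0585

0.059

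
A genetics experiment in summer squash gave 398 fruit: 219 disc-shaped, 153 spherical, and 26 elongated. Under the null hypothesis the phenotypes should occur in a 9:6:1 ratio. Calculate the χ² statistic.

The 9:6:1 ratio has 16 parts, so with N = 398 the expected counts are:
  disc-shaped: 398 × 9/16 = 223.875
  spherical: 398 × 6/16 = 149.25
  elongated: 398 × 1/16 = 24.875
χ² = Σ (O − E)² / E
  disc-shaped: (219 − 223.875)² / 223.875 = 0.1062
  spherical: (153 − 149.25)² / 149.25 = 0.0942
  elongated: (26 − 24.875)² / 24.875 = 0.0509
χ² = 0.1062 + 0.0942 + 0.0509 = 0.2513 ≈ 0.251

0.251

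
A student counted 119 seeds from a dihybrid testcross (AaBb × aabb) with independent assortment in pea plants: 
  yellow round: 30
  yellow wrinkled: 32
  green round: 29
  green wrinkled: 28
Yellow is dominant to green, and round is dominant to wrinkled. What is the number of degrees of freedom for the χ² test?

3

A dihybrid testcross with independent assortment gives a 1:1:1:1 ratio.
A goodness-of-fit test with 4 phenotype classes has df = 4 − 1 = 3.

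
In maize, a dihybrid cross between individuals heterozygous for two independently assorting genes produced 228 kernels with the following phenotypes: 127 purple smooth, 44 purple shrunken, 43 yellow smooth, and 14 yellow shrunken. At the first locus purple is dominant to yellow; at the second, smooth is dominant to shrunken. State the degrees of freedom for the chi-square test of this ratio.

3

A dihybrid F₂ with independent assortment and complete dominance at both loci gives a 9:3:3:1 phenotypic ratio.
A goodness-of-fit test with 4 phenotype classes has df = 4 − 1 = 3.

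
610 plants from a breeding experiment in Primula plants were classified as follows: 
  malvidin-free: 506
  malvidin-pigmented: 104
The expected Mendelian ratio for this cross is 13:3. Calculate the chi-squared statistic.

The 13:3 ratio has 16 parts, so with N = 610 the expected counts are:
  malvidin-free: 610 × 13/16 = 495.625
  malvidin-pigmented: 610 × 3/16 = 114.375
χ² = Σ (O − E)² / E
  malvidin-free: (506 − 495.625)² / 495.625 = 0.2172
  malvidin-pigmented: (104 − 114.375)² / 114.375 = 0.9411
χ² = 0.2172 + 0.9411 = 1.1583 ≈ 1.158

1.158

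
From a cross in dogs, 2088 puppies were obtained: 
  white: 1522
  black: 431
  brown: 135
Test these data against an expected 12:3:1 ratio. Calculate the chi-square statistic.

5.377

Under the 12:3:1 hypothesis (Σ ratio = 16, N = 2088):
  white: 2088 × 12/16 = 1566
  black: 2088 × 3/16 = 391.5
  brown: 2088 × 1/16 = 130.5
χ² = Σ (O − E)² / E
  white: (1522 − 1566)² / 1566 = 1.2363
  black: (431 − 391.5)² / 391.5 = 3.9853
  brown: (135 − 130.5)² / 130.5 = 0.1552
χ² = 1.2363 + 3.9853 + 0.1552 = 5.3768 ≈ 5.377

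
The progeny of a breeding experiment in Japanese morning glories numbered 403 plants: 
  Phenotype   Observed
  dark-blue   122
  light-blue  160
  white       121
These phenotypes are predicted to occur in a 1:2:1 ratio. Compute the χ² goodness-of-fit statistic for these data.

17.099

The 1:2:1 ratio has 4 parts, so with N = 403 the expected counts are:
  dark-blue: 403 × 1/4 = 100.75
  light-blue: 403 × 2/4 = 201.5
  white: 403 × 1/4 = 100.75
χ² = Σ (O − E)² / E
  dark-blue: (122 − 100.75)² / 100.75 = 4.4820
  light-blue: (160 − 201.5)² / 201.5 = 8.5471
  white: (121 − 100.75)² / 100.75 = 4.0701
χ² = 4.4820 + 8.5471 + 4.0701 = 17.0992 ≈ 17.099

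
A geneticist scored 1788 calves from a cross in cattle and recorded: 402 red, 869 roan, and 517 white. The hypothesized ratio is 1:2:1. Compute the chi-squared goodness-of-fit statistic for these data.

The 1:2:1 ratio has 4 parts, so with N = 1788 the expected counts are:
  red: 1788 × 1/4 = 447
  roan: 1788 × 2/4 = 894
  white: 1788 × 1/4 = 447
χ² = Σ (O − E)² / E
  red: (402 − 447)² / 447 = 4.5302
  roan: (869 − 894)² / 894 = 0.6991
  white: (517 − 447)² / 447 = 10.9620
χ² = 4.5302 + 0.6991 + 10.9620 = 16.1913 ≈ 16.191

16.191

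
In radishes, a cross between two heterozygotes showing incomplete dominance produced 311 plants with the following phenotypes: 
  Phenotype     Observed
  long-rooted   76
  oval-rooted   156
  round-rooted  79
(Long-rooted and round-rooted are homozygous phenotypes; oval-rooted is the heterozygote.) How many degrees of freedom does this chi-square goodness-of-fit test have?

With incomplete dominance, a heterozygote × heterozygote cross gives a 1:2:1 phenotypic ratio.
A goodness-of-fit test with 3 phenotype classes has df = 3 − 1 = 2.

2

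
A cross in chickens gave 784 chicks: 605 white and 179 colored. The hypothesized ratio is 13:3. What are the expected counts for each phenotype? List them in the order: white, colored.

The 13:3 ratio has 16 parts, so with N = 784 the expected counts are:
  white: 784 × 13/16 = 637
  colored: 784 × 3/16 = 147

637, 147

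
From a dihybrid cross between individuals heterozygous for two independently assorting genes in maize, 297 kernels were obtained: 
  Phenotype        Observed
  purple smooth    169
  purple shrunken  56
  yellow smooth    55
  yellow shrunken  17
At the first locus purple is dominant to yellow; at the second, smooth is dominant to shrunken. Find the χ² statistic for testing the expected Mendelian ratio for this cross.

A dihybrid F₂ with independent assortment and complete dominance at both loci gives a 9:3:3:1 phenotypic ratio.
The 9:3:3:1 ratio has 16 parts, so with N = 297 the expected counts are:
  purple smooth: 297 × 9/16 = 167.0625
  purple shrunken: 297 × 3/16 = 55.6875
  yellow smooth: 297 × 3/16 = 55.6875
  yellow shrunken: 297 × 1/16 = 18.5625
χ² = Σ (O − E)² / E
  purple smooth: (169 − 167.0625)² / 167.0625 = 0.0225
  purple shrunken: (56 − 55.6875)² / 55.6875 = 0.0018
  yellow smooth: (55 − 55.6875)² / 55.6875 = 0.0085
  yellow shrunken: (17 − 18.5625)² / 18.5625 = 0.1315
χ² = 0.0225 + 0.0018 + 0.0085 + 0.1315 = 0.1643 ≈ 0.164

0.164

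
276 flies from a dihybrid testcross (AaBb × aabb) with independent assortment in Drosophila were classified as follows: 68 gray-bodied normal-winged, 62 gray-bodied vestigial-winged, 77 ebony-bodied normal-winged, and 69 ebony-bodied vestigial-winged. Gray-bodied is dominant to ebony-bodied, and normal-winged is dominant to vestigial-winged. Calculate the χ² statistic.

1.652

A dihybrid testcross with independent assortment gives a 1:1:1:1 ratio.
Expected counts for N = 276 under a 1:1:1:1 ratio (total parts = 4):
  gray-bodied normal-winged: 276 × 1/4 = 69
  gray-bodied vestigial-winged: 276 × 1/4 = 69
  ebony-bodied normal-winged: 276 × 1/4 = 69
  ebony-bodied vestigial-winged: 276 × 1/4 = 69
χ² = Σ (O − E)² / E
  gray-bodied normal-winged: (68 − 69)² / 69 = 0.0145
  gray-bodied vestigial-winged: (62 − 69)² / 69 = 0.7101
  ebony-bodied normal-winged: (77 − 69)² / 69 = 0.9275
  ebony-bodied vestigial-winged: (69 − 69)² / 69 = 0.0000
χ² = 0.0145 + 0.7101 + 0.9275 + 0.0000 = 1.6521 ≈ 1.652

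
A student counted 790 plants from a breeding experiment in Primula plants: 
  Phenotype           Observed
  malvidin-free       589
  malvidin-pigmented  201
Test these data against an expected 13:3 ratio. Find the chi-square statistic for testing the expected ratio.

23.230

Expected counts for N = 790 under a 13:3 ratio (total parts = 16):
  malvidin-free: 790 × 13/16 = 641.875
  malvidin-pigmented: 790 × 3/16 = 148.125
χ² = Σ (O − E)² / E
  malvidin-free: (589 − 641.875)² / 641.875 = 4.3556
  malvidin-pigmented: (201 − 148.125)² / 148.125 = 18.8744
χ² = 4.3556 + 18.8744 = 23.230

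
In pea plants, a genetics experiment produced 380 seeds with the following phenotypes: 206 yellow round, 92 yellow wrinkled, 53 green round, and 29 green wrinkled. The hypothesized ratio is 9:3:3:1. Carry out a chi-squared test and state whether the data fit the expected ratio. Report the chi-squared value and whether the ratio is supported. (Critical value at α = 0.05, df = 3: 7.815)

Expected counts for N = 380 under a 9:3:3:1 ratio (total parts = 16):
  yellow round: 380 × 9/16 = 213.75
  yellow wrinkled: 380 × 3/16 = 71.25
  green round: 380 × 3/16 = 71.25
  green wrinkled: 380 × 1/16 = 23.75
χ² = Σ (O − E)² / E
  yellow round: (206 − 213.75)² / 213.75 = 0.2810
  yellow wrinkled: (92 − 71.25)² / 71.25 = 6.0430
  green round: (53 − 71.25)² / 71.25 = 4.6746
  green wrinkled: (29 − 23.75)² / 23.75 = 1.1605
χ² = 0.2810 + 6.0430 + 4.6746 + 1.1605 = 12.1591 ≈ 12.159
Degrees of freedom = 4 − 1 = 3; critical value at α = 0.05 is 7.815.
Since 12.159 > 7.815, we reject the null hypothesis — the data do not fit the 9:3:3:1 ratio.

12.159; not consistent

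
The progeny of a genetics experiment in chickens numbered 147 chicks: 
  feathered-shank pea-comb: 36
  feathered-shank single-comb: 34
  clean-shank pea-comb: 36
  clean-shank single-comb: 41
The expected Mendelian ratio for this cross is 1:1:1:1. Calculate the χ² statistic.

0.728

Total ratio parts = 4. Expected numbers out of 147:
  feathered-shank pea-comb: 147 × 1/4 = 36.75
  feathered-shank single-comb: 147 × 1/4 = 36.75
  clean-shank pea-comb: 147 × 1/4 = 36.75
  clean-shank single-comb: 147 × 1/4 = 36.75
χ² = Σ (O − E)² / E
  feathered-shank pea-comb: (36 − 36.75)² / 36.75 = 0.0153
  feathered-shank single-comb: (34 − 36.75)² / 36.75 = 0.2058
  clean-shank pea-comb: (36 − 36.75)² / 36.75 = 0.0153
  clean-shank single-comb: (41 − 36.75)² / 36.75 = 0.4915
χ² = 0.0153 + 0.2058 + 0.0153 + 0.4915 = 0.7279 ≈ 0.728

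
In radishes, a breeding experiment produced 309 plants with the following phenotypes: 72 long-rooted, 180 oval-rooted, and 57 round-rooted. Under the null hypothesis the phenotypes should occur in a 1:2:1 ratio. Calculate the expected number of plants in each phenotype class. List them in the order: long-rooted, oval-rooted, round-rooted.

77.25, 154.5, 77.25

Total ratio parts = 4. Expected numbers out of 309:
  long-rooted: 309 × 1/4 = 77.25
  oval-rooted: 309 × 2/4 = 154.5
  round-rooted: 309 × 1/4 = 77.25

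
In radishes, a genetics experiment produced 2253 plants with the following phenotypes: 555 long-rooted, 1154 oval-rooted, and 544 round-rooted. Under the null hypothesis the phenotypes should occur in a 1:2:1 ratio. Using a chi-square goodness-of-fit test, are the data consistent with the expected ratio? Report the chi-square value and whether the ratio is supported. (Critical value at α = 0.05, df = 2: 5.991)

1.450; consistent

Under the 1:2:1 hypothesis (Σ ratio = 4, N = 2253):
  long-rooted: 2253 × 1/4 = 563.25
  oval-rooted: 2253 × 2/4 = 1126.5
  round-rooted: 2253 × 1/4 = 563.25
χ² = Σ (O − E)² / E
  long-rooted: (555 − 563.25)² / 563.25 = 0.1208
  oval-rooted: (1154 − 1126.5)² / 1126.5 = 0.6713
  round-rooted: (544 − 563.25)² / 563.25 = 0.6579
χ² = 0.1208 + 0.6713 + 0.6579 = 1.450
Degrees of freedom = 3 − 1 = 2; critical value at α = 0.05 is 5.991.
Since 1.450 < 5.991, we fail to reject the null hypothesis — the data are consistent with the 1:2:1 ratio.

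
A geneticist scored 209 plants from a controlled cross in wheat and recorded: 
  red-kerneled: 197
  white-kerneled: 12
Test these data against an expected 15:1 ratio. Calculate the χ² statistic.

Under the 15:1 hypothesis (Σ ratio = 16, N = 209):
  red-kerneled: 209 × 15/16 = 195.9375
  white-kerneled: 209 × 1/16 = 13.0625
χ² = Σ (O − E)² / E
  red-kerneled: (197 − 195.9375)² / 195.9375 = 0.0058
  white-kerneled: (12 − 13.0625)² / 13.0625 = 0.0864
χ² = 0.0058 + 0.0864 = 0.0922 ≈ 0.092

0.092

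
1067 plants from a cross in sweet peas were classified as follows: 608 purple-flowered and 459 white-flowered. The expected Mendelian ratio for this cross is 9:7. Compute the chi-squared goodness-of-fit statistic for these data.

0.232

Expected counts for N = 1067 under a 9:7 ratio (total parts = 16):
  purple-flowered: 1067 × 9/16 = 600.1875
  white-flowered: 1067 × 7/16 = 466.8125
χ² = Σ (O − E)² / E
  purple-flowered: (608 − 600.1875)² / 600.1875 = 0.1017
  white-flowered: (459 − 466.8125)² / 466.8125 = 0.1307
χ² = 0.1017 + 0.1307 = 0.2324 ≈ 0.232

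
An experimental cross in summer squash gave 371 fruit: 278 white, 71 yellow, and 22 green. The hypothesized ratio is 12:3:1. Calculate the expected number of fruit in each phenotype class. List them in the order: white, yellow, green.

Under the 12:3:1 hypothesis (Σ ratio = 16, N = 371):
  white: 371 × 12/16 = 278.25
  yellow: 371 × 3/16 = 69.5625
  green: 371 × 1/16 = 23.1875

278.25, 69.5625, 23.1875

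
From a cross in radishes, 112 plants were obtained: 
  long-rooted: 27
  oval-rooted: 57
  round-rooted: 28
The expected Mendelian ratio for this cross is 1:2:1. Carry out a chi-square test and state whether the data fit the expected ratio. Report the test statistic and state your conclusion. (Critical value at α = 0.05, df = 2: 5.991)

The 1:2:1 ratio has 4 parts, so with N = 112 the expected counts are:
  long-rooted: 112 × 1/4 = 28
  oval-rooted: 112 × 2/4 = 56
  round-rooted: 112 × 1/4 = 28
χ² = Σ (O − E)² / E
  long-rooted: (27 − 28)² / 28 = 0.0357
  oval-rooted: (57 − 56)² / 56 = 0.0179
  round-rooted: (28 − 28)² / 28 = 0.0000
χ² = 0.0357 + 0.0179 + 0.0000 = 0.0536 ≈ 0.054
Degrees of freedom = 3 − 1 = 2; critical value at α = 0.05 is 5.991.
Since 0.054 < 5.991, we fail to reject the null hypothesis — the data are consistent with the 1:2:1 ratio.

0.054; consistent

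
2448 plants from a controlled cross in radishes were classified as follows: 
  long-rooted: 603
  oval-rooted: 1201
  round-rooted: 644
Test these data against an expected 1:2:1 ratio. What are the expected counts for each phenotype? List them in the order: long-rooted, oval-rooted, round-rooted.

Expected counts for N = 2448 under a 1:2:1 ratio (total parts = 4):
  long-rooted: 2448 × 1/4 = 612
  oval-rooted: 2448 × 2/4 = 1224
  round-rooted: 2448 × 1/4 = 612

612, 1224, 612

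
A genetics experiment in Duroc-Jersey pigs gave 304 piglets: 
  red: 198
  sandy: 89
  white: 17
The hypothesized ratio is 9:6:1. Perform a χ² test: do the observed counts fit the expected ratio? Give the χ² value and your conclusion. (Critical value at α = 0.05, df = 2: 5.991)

9.956; not consistent

Total ratio parts = 16. Expected numbers out of 304:
  red: 304 × 9/16 = 171
  sandy: 304 × 6/16 = 114
  white: 304 × 1/16 = 19
χ² = Σ (O − E)² / E
  red: (198 − 171)² / 171 = 4.2632
  sandy: (89 − 114)² / 114 = 5.4825
  white: (17 − 19)² / 19 = 0.2105
χ² = 4.2632 + 5.4825 + 0.2105 = 9.9562 ≈ 9.956
Degrees of freedom = 3 − 1 = 2; critical value at α = 0.05 is 5.991.
Since 9.956 > 5.991, we reject the null hypothesis — the data do not fit the 9:6:1 ratio.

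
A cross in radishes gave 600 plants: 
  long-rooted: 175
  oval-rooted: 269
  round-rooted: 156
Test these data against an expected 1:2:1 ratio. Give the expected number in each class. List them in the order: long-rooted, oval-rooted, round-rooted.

Expected counts for N = 600 under a 1:2:1 ratio (total parts = 4):
  long-rooted: 600 × 1/4 = 150
  oval-rooted: 600 × 2/4 = 300
  round-rooted: 600 × 1/4 = 150

150, 300, 150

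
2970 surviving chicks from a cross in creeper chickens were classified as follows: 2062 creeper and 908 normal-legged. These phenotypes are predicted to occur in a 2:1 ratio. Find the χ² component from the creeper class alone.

3.396

Expected counts for N = 2970 under a 2:1 ratio (total parts = 3):
  creeper: 2970 × 2/3 = 1980
  normal-legged: 2970 × 1/3 = 990
Contribution of creeper: (2062 − 1980)² / 1980 = 3.3960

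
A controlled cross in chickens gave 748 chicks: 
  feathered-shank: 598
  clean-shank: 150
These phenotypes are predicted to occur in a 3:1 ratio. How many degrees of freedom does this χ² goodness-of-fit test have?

1

A goodness-of-fit test with 2 phenotype classes has df = 2 − 1 = 1.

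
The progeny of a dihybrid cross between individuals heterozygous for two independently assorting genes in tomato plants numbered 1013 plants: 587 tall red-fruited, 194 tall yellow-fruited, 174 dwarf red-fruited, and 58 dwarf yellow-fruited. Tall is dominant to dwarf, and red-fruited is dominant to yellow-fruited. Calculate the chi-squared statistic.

A dihybrid F₂ with independent assortment and complete dominance at both loci gives a 9:3:3:1 phenotypic ratio.
Total ratio parts = 16. Expected numbers out of 1013:
  tall red-fruited: 1013 × 9/16 = 569.8125
  tall yellow-fruited: 1013 × 3/16 = 189.9375
  dwarf red-fruited: 1013 × 3/16 = 189.9375
  dwarf yellow-fruited: 1013 × 1/16 = 63.3125
χ² = Σ (O − E)² / E
  tall red-fruited: (587 − 569.8125)² / 569.8125 = 0.5184
  tall yellow-fruited: (194 − 189.9375)² / 189.9375 = 0.0869
  dwarf red-fruited: (174 − 189.9375)² / 189.9375 = 1.3373
  dwarf yellow-fruited: (58 − 63.3125)² / 63.3125 = 0.4458
χ² = 0.5184 + 0.0869 + 1.3373 + 0.4458 = 2.3884 ≈ 2.388

2.388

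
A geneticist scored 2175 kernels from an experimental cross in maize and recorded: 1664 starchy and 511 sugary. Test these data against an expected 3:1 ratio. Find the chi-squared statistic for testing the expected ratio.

2.630

Expected counts for N = 2175 under a 3:1 ratio (total parts = 4):
  starchy: 2175 × 3/4 = 1631.25
  sugary: 2175 × 1/4 = 543.75
χ² = Σ (O − E)² / E
  starchy: (1664 − 1631.25)² / 1631.25 = 0.6575
  sugary: (511 − 543.75)² / 543.75 = 1.9725
χ² = 0.6575 + 1.9725 = 2.630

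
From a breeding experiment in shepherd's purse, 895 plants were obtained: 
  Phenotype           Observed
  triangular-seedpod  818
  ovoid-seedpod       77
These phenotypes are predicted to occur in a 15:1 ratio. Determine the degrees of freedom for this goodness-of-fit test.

A goodness-of-fit test with 2 phenotype classes has df = 2 − 1 = 1.

1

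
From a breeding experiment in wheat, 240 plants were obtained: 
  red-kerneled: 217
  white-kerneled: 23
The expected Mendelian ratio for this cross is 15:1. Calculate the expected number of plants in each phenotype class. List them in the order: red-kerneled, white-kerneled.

225, 15

The 15:1 ratio has 16 parts, so with N = 240 the expected counts are:
  red-kerneled: 240 × 15/16 = 225
  white-kerneled: 240 × 1/16 = 15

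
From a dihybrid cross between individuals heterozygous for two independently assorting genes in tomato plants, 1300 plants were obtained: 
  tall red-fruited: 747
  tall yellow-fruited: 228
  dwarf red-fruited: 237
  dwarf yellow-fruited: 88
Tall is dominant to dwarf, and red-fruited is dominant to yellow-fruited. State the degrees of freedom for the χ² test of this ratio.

3

A dihybrid F₂ with independent assortment and complete dominance at both loci gives a 9:3:3:1 phenotypic ratio.
A goodness-of-fit test with 4 phenotype classes has df = 4 − 1 = 3.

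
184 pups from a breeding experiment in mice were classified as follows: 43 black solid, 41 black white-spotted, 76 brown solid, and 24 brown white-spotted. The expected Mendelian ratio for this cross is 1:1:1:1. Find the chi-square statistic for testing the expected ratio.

Total ratio parts = 4. Expected numbers out of 184:
  black solid: 184 × 1/4 = 46
  black white-spotted: 184 × 1/4 = 46
  brown solid: 184 × 1/4 = 46
  brown white-spotted: 184 × 1/4 = 46
χ² = Σ (O − E)² / E
  black solid: (43 − 46)² / 46 = 0.1957
  black white-spotted: (41 − 46)² / 46 = 0.5435
  brown solid: (76 − 46)² / 46 = 19.5652
  brown white-spotted: (24 − 46)² / 46 = 10.5217
χ² = 0.1957 + 0.5435 + 19.5652 + 10.5217 = 30.8261 ≈ 30.826

30.826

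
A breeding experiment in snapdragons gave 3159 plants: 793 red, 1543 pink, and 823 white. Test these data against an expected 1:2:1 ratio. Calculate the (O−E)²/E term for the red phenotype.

Total ratio parts = 4. Expected numbers out of 3159:
  red: 3159 × 1/4 = 789.75
  pink: 3159 × 2/4 = 1579.5
  white: 3159 × 1/4 = 789.75
Contribution of red: (793 − 789.75)² / 789.75 = 0.0134

0.013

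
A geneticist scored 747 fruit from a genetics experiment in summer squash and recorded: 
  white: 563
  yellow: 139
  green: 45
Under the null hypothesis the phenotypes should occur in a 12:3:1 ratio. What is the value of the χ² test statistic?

Under the 12:3:1 hypothesis (Σ ratio = 16, N = 747):
  white: 747 × 12/16 = 560.25
  yellow: 747 × 3/16 = 140.0625
  green: 747 × 1/16 = 46.6875
χ² = Σ (O − E)² / E
  white: (563 − 560.25)² / 560.25 = 0.0135
  yellow: (139 − 140.0625)² / 140.0625 = 0.0081
  green: (45 − 46.6875)² / 46.6875 = 0.0610
χ² = 0.0135 + 0.0081 + 0.0610 = 0.0826 ≈ 0.083

0.083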